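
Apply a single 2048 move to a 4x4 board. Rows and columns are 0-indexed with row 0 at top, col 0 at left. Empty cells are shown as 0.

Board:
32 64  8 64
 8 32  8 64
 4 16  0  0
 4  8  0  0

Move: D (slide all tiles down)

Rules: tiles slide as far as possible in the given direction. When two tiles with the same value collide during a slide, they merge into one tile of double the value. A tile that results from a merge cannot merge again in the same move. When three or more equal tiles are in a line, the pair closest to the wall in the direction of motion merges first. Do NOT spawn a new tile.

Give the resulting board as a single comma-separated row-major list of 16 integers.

Slide down:
col 0: [32, 8, 4, 4] -> [0, 32, 8, 8]
col 1: [64, 32, 16, 8] -> [64, 32, 16, 8]
col 2: [8, 8, 0, 0] -> [0, 0, 0, 16]
col 3: [64, 64, 0, 0] -> [0, 0, 0, 128]

Answer: 0, 64, 0, 0, 32, 32, 0, 0, 8, 16, 0, 0, 8, 8, 16, 128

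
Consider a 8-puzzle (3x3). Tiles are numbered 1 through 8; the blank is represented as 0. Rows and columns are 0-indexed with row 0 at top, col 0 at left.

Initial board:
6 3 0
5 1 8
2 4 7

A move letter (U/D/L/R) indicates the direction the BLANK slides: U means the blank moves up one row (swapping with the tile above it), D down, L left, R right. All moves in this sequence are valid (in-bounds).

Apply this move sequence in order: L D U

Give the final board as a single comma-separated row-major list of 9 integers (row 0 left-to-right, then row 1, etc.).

After move 1 (L):
6 0 3
5 1 8
2 4 7

After move 2 (D):
6 1 3
5 0 8
2 4 7

After move 3 (U):
6 0 3
5 1 8
2 4 7

Answer: 6, 0, 3, 5, 1, 8, 2, 4, 7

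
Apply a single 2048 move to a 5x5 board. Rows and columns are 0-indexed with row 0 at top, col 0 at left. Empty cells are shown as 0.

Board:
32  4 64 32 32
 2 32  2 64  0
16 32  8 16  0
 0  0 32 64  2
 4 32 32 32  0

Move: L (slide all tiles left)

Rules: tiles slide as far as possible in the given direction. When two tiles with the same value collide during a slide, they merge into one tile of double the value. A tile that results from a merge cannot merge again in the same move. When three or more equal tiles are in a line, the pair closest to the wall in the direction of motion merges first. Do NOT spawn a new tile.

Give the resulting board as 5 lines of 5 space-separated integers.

Slide left:
row 0: [32, 4, 64, 32, 32] -> [32, 4, 64, 64, 0]
row 1: [2, 32, 2, 64, 0] -> [2, 32, 2, 64, 0]
row 2: [16, 32, 8, 16, 0] -> [16, 32, 8, 16, 0]
row 3: [0, 0, 32, 64, 2] -> [32, 64, 2, 0, 0]
row 4: [4, 32, 32, 32, 0] -> [4, 64, 32, 0, 0]

Answer: 32  4 64 64  0
 2 32  2 64  0
16 32  8 16  0
32 64  2  0  0
 4 64 32  0  0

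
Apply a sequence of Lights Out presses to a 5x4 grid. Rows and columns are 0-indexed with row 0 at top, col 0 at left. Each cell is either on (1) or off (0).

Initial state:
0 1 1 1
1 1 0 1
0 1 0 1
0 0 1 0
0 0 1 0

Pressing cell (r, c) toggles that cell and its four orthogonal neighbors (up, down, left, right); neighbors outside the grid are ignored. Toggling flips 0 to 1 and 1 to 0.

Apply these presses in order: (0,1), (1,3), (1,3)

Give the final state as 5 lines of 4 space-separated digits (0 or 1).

After press 1 at (0,1):
1 0 0 1
1 0 0 1
0 1 0 1
0 0 1 0
0 0 1 0

After press 2 at (1,3):
1 0 0 0
1 0 1 0
0 1 0 0
0 0 1 0
0 0 1 0

After press 3 at (1,3):
1 0 0 1
1 0 0 1
0 1 0 1
0 0 1 0
0 0 1 0

Answer: 1 0 0 1
1 0 0 1
0 1 0 1
0 0 1 0
0 0 1 0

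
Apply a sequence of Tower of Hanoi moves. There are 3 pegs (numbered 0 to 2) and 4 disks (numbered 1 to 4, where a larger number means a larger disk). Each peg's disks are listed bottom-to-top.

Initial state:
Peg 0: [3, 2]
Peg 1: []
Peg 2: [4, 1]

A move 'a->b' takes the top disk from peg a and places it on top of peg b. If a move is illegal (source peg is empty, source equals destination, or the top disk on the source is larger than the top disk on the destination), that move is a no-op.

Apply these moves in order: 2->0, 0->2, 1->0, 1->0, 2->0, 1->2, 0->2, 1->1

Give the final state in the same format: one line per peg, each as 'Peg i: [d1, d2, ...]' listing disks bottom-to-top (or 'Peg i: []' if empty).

Answer: Peg 0: [3, 2]
Peg 1: []
Peg 2: [4, 1]

Derivation:
After move 1 (2->0):
Peg 0: [3, 2, 1]
Peg 1: []
Peg 2: [4]

After move 2 (0->2):
Peg 0: [3, 2]
Peg 1: []
Peg 2: [4, 1]

After move 3 (1->0):
Peg 0: [3, 2]
Peg 1: []
Peg 2: [4, 1]

After move 4 (1->0):
Peg 0: [3, 2]
Peg 1: []
Peg 2: [4, 1]

After move 5 (2->0):
Peg 0: [3, 2, 1]
Peg 1: []
Peg 2: [4]

After move 6 (1->2):
Peg 0: [3, 2, 1]
Peg 1: []
Peg 2: [4]

After move 7 (0->2):
Peg 0: [3, 2]
Peg 1: []
Peg 2: [4, 1]

After move 8 (1->1):
Peg 0: [3, 2]
Peg 1: []
Peg 2: [4, 1]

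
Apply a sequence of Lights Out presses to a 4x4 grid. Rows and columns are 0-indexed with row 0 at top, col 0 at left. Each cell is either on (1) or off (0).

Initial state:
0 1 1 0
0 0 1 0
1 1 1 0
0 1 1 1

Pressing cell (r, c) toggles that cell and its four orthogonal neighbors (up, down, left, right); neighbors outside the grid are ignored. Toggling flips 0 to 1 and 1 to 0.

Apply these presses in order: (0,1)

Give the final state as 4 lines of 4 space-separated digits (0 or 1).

Answer: 1 0 0 0
0 1 1 0
1 1 1 0
0 1 1 1

Derivation:
After press 1 at (0,1):
1 0 0 0
0 1 1 0
1 1 1 0
0 1 1 1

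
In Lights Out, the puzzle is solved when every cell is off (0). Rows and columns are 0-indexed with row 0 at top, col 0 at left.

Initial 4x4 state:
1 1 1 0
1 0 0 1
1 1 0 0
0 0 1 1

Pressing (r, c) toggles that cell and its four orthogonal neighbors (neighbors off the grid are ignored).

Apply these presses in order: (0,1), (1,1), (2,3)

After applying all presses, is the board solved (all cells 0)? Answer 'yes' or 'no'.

After press 1 at (0,1):
0 0 0 0
1 1 0 1
1 1 0 0
0 0 1 1

After press 2 at (1,1):
0 1 0 0
0 0 1 1
1 0 0 0
0 0 1 1

After press 3 at (2,3):
0 1 0 0
0 0 1 0
1 0 1 1
0 0 1 0

Lights still on: 6

Answer: no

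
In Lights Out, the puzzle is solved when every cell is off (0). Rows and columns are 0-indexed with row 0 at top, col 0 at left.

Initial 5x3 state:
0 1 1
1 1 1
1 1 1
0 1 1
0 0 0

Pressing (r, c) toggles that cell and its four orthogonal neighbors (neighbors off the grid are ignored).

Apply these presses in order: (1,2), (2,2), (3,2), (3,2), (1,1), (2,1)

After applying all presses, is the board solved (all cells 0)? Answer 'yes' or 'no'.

Answer: yes

Derivation:
After press 1 at (1,2):
0 1 0
1 0 0
1 1 0
0 1 1
0 0 0

After press 2 at (2,2):
0 1 0
1 0 1
1 0 1
0 1 0
0 0 0

After press 3 at (3,2):
0 1 0
1 0 1
1 0 0
0 0 1
0 0 1

After press 4 at (3,2):
0 1 0
1 0 1
1 0 1
0 1 0
0 0 0

After press 5 at (1,1):
0 0 0
0 1 0
1 1 1
0 1 0
0 0 0

After press 6 at (2,1):
0 0 0
0 0 0
0 0 0
0 0 0
0 0 0

Lights still on: 0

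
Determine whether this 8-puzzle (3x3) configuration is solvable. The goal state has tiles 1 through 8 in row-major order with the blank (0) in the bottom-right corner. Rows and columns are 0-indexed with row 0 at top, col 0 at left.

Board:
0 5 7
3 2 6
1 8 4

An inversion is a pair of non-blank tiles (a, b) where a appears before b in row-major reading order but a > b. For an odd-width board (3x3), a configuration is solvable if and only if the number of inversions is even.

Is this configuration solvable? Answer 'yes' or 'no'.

Answer: no

Derivation:
Inversions (pairs i<j in row-major order where tile[i] > tile[j] > 0): 15
15 is odd, so the puzzle is not solvable.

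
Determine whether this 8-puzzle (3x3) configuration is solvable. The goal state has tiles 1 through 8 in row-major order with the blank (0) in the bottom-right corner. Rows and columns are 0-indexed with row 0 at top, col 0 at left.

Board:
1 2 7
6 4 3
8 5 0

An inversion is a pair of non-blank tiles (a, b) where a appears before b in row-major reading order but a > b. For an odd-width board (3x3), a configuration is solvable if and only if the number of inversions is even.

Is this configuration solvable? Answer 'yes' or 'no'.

Inversions (pairs i<j in row-major order where tile[i] > tile[j] > 0): 9
9 is odd, so the puzzle is not solvable.

Answer: no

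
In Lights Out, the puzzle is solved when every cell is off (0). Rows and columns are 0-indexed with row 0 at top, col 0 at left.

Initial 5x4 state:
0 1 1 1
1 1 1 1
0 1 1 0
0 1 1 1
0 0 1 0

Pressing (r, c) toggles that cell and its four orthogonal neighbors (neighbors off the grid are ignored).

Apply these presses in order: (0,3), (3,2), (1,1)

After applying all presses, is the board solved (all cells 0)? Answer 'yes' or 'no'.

Answer: yes

Derivation:
After press 1 at (0,3):
0 1 0 0
1 1 1 0
0 1 1 0
0 1 1 1
0 0 1 0

After press 2 at (3,2):
0 1 0 0
1 1 1 0
0 1 0 0
0 0 0 0
0 0 0 0

After press 3 at (1,1):
0 0 0 0
0 0 0 0
0 0 0 0
0 0 0 0
0 0 0 0

Lights still on: 0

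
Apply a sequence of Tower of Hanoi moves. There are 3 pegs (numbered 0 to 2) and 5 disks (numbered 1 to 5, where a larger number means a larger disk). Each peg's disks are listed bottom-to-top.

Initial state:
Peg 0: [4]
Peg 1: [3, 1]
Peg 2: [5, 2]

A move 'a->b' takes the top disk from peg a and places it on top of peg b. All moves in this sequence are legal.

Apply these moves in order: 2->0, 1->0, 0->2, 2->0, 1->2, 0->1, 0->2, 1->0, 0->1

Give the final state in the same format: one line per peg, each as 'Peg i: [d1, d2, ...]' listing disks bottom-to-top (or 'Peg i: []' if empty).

After move 1 (2->0):
Peg 0: [4, 2]
Peg 1: [3, 1]
Peg 2: [5]

After move 2 (1->0):
Peg 0: [4, 2, 1]
Peg 1: [3]
Peg 2: [5]

After move 3 (0->2):
Peg 0: [4, 2]
Peg 1: [3]
Peg 2: [5, 1]

After move 4 (2->0):
Peg 0: [4, 2, 1]
Peg 1: [3]
Peg 2: [5]

After move 5 (1->2):
Peg 0: [4, 2, 1]
Peg 1: []
Peg 2: [5, 3]

After move 6 (0->1):
Peg 0: [4, 2]
Peg 1: [1]
Peg 2: [5, 3]

After move 7 (0->2):
Peg 0: [4]
Peg 1: [1]
Peg 2: [5, 3, 2]

After move 8 (1->0):
Peg 0: [4, 1]
Peg 1: []
Peg 2: [5, 3, 2]

After move 9 (0->1):
Peg 0: [4]
Peg 1: [1]
Peg 2: [5, 3, 2]

Answer: Peg 0: [4]
Peg 1: [1]
Peg 2: [5, 3, 2]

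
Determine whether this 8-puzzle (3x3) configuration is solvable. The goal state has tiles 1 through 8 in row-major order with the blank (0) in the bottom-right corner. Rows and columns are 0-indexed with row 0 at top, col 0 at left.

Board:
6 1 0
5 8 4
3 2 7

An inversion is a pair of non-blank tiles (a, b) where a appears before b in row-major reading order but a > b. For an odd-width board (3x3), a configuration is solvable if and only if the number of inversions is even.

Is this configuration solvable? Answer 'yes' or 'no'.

Answer: no

Derivation:
Inversions (pairs i<j in row-major order where tile[i] > tile[j] > 0): 15
15 is odd, so the puzzle is not solvable.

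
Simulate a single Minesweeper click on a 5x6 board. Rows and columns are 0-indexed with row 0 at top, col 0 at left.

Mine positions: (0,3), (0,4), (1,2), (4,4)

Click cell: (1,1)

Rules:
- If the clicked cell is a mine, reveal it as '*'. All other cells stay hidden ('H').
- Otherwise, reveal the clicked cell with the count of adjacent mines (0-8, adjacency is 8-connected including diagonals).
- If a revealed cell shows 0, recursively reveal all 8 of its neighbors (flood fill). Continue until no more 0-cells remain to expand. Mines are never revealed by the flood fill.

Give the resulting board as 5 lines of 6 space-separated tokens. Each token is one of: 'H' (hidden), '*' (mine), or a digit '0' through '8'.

H H H H H H
H 1 H H H H
H H H H H H
H H H H H H
H H H H H H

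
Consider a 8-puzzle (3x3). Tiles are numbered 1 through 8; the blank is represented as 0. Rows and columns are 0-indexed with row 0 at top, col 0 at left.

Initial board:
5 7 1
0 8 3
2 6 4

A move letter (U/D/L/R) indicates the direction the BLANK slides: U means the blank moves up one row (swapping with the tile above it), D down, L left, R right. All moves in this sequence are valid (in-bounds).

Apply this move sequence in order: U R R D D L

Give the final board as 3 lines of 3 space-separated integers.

Answer: 7 1 3
5 8 4
2 0 6

Derivation:
After move 1 (U):
0 7 1
5 8 3
2 6 4

After move 2 (R):
7 0 1
5 8 3
2 6 4

After move 3 (R):
7 1 0
5 8 3
2 6 4

After move 4 (D):
7 1 3
5 8 0
2 6 4

After move 5 (D):
7 1 3
5 8 4
2 6 0

After move 6 (L):
7 1 3
5 8 4
2 0 6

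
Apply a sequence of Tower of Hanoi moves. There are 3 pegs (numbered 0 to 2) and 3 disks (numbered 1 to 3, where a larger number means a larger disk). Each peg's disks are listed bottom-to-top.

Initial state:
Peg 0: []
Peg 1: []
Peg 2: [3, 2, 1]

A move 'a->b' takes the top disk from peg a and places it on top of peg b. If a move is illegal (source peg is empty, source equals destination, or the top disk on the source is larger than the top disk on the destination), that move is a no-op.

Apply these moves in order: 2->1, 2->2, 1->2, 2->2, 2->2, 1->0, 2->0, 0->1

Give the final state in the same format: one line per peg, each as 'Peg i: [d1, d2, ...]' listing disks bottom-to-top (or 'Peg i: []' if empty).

Answer: Peg 0: []
Peg 1: [1]
Peg 2: [3, 2]

Derivation:
After move 1 (2->1):
Peg 0: []
Peg 1: [1]
Peg 2: [3, 2]

After move 2 (2->2):
Peg 0: []
Peg 1: [1]
Peg 2: [3, 2]

After move 3 (1->2):
Peg 0: []
Peg 1: []
Peg 2: [3, 2, 1]

After move 4 (2->2):
Peg 0: []
Peg 1: []
Peg 2: [3, 2, 1]

After move 5 (2->2):
Peg 0: []
Peg 1: []
Peg 2: [3, 2, 1]

After move 6 (1->0):
Peg 0: []
Peg 1: []
Peg 2: [3, 2, 1]

After move 7 (2->0):
Peg 0: [1]
Peg 1: []
Peg 2: [3, 2]

After move 8 (0->1):
Peg 0: []
Peg 1: [1]
Peg 2: [3, 2]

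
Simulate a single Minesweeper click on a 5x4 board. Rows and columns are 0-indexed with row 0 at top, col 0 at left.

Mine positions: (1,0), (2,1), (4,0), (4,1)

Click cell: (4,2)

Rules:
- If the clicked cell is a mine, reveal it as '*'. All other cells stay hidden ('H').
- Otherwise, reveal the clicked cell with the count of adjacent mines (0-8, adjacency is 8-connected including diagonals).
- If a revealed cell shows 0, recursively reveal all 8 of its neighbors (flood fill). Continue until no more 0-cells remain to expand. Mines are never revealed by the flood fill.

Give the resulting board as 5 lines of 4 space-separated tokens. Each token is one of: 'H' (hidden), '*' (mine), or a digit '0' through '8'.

H H H H
H H H H
H H H H
H H H H
H H 1 H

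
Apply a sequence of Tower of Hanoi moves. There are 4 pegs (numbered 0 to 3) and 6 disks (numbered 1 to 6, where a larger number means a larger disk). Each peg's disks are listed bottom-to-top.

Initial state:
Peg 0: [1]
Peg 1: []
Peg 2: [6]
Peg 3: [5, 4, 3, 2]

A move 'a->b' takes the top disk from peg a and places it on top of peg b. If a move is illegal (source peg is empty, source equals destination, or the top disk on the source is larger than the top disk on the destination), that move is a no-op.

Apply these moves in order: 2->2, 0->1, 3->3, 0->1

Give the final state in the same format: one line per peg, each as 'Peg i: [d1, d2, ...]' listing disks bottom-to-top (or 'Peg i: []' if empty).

Answer: Peg 0: []
Peg 1: [1]
Peg 2: [6]
Peg 3: [5, 4, 3, 2]

Derivation:
After move 1 (2->2):
Peg 0: [1]
Peg 1: []
Peg 2: [6]
Peg 3: [5, 4, 3, 2]

After move 2 (0->1):
Peg 0: []
Peg 1: [1]
Peg 2: [6]
Peg 3: [5, 4, 3, 2]

After move 3 (3->3):
Peg 0: []
Peg 1: [1]
Peg 2: [6]
Peg 3: [5, 4, 3, 2]

After move 4 (0->1):
Peg 0: []
Peg 1: [1]
Peg 2: [6]
Peg 3: [5, 4, 3, 2]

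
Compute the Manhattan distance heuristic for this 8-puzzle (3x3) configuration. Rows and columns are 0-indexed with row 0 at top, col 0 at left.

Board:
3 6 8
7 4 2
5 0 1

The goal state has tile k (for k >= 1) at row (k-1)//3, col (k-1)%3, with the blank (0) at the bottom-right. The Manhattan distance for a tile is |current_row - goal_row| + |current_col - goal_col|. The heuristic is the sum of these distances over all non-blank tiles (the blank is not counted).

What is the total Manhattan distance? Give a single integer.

Tile 3: at (0,0), goal (0,2), distance |0-0|+|0-2| = 2
Tile 6: at (0,1), goal (1,2), distance |0-1|+|1-2| = 2
Tile 8: at (0,2), goal (2,1), distance |0-2|+|2-1| = 3
Tile 7: at (1,0), goal (2,0), distance |1-2|+|0-0| = 1
Tile 4: at (1,1), goal (1,0), distance |1-1|+|1-0| = 1
Tile 2: at (1,2), goal (0,1), distance |1-0|+|2-1| = 2
Tile 5: at (2,0), goal (1,1), distance |2-1|+|0-1| = 2
Tile 1: at (2,2), goal (0,0), distance |2-0|+|2-0| = 4
Sum: 2 + 2 + 3 + 1 + 1 + 2 + 2 + 4 = 17

Answer: 17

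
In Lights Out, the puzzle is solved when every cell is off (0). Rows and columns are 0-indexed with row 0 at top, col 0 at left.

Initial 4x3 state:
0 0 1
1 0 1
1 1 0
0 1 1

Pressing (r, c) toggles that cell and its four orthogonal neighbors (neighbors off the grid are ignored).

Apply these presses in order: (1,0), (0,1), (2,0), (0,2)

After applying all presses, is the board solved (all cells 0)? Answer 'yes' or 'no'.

After press 1 at (1,0):
1 0 1
0 1 1
0 1 0
0 1 1

After press 2 at (0,1):
0 1 0
0 0 1
0 1 0
0 1 1

After press 3 at (2,0):
0 1 0
1 0 1
1 0 0
1 1 1

After press 4 at (0,2):
0 0 1
1 0 0
1 0 0
1 1 1

Lights still on: 6

Answer: no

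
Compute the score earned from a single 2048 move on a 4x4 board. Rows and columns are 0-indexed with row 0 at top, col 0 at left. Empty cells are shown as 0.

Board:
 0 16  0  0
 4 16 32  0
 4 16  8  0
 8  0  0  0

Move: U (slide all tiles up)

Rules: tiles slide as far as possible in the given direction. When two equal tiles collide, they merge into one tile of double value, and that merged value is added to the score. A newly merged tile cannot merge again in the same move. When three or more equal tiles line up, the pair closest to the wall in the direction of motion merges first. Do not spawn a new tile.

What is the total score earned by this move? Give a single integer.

Slide up:
col 0: [0, 4, 4, 8] -> [8, 8, 0, 0]  score +8 (running 8)
col 1: [16, 16, 16, 0] -> [32, 16, 0, 0]  score +32 (running 40)
col 2: [0, 32, 8, 0] -> [32, 8, 0, 0]  score +0 (running 40)
col 3: [0, 0, 0, 0] -> [0, 0, 0, 0]  score +0 (running 40)
Board after move:
 8 32 32  0
 8 16  8  0
 0  0  0  0
 0  0  0  0

Answer: 40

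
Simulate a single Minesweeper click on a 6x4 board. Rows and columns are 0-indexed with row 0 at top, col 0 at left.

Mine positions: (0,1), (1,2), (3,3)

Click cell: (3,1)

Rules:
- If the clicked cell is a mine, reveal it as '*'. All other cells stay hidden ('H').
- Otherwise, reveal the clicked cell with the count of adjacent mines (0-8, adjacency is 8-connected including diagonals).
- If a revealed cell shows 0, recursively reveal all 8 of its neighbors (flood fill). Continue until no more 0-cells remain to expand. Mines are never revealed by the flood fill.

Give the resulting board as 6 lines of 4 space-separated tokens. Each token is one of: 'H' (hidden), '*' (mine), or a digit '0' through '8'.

H H H H
1 2 H H
0 1 2 H
0 0 1 H
0 0 1 1
0 0 0 0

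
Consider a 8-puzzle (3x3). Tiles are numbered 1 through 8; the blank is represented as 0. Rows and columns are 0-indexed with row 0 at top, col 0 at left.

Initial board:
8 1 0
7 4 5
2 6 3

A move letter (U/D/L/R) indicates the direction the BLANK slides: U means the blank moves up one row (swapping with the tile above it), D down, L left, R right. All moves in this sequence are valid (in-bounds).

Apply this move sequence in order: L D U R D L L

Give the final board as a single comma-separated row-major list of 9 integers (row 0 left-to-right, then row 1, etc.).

Answer: 8, 1, 5, 0, 7, 4, 2, 6, 3

Derivation:
After move 1 (L):
8 0 1
7 4 5
2 6 3

After move 2 (D):
8 4 1
7 0 5
2 6 3

After move 3 (U):
8 0 1
7 4 5
2 6 3

After move 4 (R):
8 1 0
7 4 5
2 6 3

After move 5 (D):
8 1 5
7 4 0
2 6 3

After move 6 (L):
8 1 5
7 0 4
2 6 3

After move 7 (L):
8 1 5
0 7 4
2 6 3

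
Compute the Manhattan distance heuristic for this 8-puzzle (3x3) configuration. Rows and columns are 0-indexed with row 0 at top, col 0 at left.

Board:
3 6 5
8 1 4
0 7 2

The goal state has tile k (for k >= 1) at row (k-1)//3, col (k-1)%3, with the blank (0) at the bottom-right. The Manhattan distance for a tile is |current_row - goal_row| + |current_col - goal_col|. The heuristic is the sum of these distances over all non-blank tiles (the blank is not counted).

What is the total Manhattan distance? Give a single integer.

Tile 3: (0,0)->(0,2) = 2
Tile 6: (0,1)->(1,2) = 2
Tile 5: (0,2)->(1,1) = 2
Tile 8: (1,0)->(2,1) = 2
Tile 1: (1,1)->(0,0) = 2
Tile 4: (1,2)->(1,0) = 2
Tile 7: (2,1)->(2,0) = 1
Tile 2: (2,2)->(0,1) = 3
Sum: 2 + 2 + 2 + 2 + 2 + 2 + 1 + 3 = 16

Answer: 16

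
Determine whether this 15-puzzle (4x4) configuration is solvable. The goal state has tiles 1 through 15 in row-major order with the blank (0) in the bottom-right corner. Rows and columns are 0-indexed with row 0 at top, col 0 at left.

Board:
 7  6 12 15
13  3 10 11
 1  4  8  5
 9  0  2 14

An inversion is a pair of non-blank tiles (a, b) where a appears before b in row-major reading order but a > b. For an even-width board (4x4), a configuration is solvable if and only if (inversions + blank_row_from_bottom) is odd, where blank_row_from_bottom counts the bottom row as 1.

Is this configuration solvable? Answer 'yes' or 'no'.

Answer: no

Derivation:
Inversions: 59
Blank is in row 3 (0-indexed from top), which is row 1 counting from the bottom (bottom = 1).
59 + 1 = 60, which is even, so the puzzle is not solvable.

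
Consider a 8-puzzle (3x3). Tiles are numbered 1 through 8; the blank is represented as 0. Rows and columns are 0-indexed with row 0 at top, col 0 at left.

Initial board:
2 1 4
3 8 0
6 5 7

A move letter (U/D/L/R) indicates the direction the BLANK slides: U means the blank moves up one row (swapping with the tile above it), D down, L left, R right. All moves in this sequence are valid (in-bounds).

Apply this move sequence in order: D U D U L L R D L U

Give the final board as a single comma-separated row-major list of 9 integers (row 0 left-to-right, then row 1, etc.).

Answer: 2, 1, 4, 0, 5, 8, 3, 6, 7

Derivation:
After move 1 (D):
2 1 4
3 8 7
6 5 0

After move 2 (U):
2 1 4
3 8 0
6 5 7

After move 3 (D):
2 1 4
3 8 7
6 5 0

After move 4 (U):
2 1 4
3 8 0
6 5 7

After move 5 (L):
2 1 4
3 0 8
6 5 7

After move 6 (L):
2 1 4
0 3 8
6 5 7

After move 7 (R):
2 1 4
3 0 8
6 5 7

After move 8 (D):
2 1 4
3 5 8
6 0 7

After move 9 (L):
2 1 4
3 5 8
0 6 7

After move 10 (U):
2 1 4
0 5 8
3 6 7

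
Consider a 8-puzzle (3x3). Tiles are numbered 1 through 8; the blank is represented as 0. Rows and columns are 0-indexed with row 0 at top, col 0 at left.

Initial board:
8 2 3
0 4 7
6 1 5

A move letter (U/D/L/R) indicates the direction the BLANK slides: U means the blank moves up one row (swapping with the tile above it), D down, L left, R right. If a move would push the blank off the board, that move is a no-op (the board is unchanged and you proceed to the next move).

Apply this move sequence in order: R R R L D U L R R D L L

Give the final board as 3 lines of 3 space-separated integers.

Answer: 8 2 3
4 7 5
0 6 1

Derivation:
After move 1 (R):
8 2 3
4 0 7
6 1 5

After move 2 (R):
8 2 3
4 7 0
6 1 5

After move 3 (R):
8 2 3
4 7 0
6 1 5

After move 4 (L):
8 2 3
4 0 7
6 1 5

After move 5 (D):
8 2 3
4 1 7
6 0 5

After move 6 (U):
8 2 3
4 0 7
6 1 5

After move 7 (L):
8 2 3
0 4 7
6 1 5

After move 8 (R):
8 2 3
4 0 7
6 1 5

After move 9 (R):
8 2 3
4 7 0
6 1 5

After move 10 (D):
8 2 3
4 7 5
6 1 0

After move 11 (L):
8 2 3
4 7 5
6 0 1

After move 12 (L):
8 2 3
4 7 5
0 6 1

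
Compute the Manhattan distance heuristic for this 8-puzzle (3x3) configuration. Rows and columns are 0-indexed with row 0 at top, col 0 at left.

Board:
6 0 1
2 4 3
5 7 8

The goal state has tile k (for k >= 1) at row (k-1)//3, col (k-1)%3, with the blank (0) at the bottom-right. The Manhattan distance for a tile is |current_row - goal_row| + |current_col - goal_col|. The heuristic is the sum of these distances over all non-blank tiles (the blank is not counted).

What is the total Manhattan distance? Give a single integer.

Tile 6: (0,0)->(1,2) = 3
Tile 1: (0,2)->(0,0) = 2
Tile 2: (1,0)->(0,1) = 2
Tile 4: (1,1)->(1,0) = 1
Tile 3: (1,2)->(0,2) = 1
Tile 5: (2,0)->(1,1) = 2
Tile 7: (2,1)->(2,0) = 1
Tile 8: (2,2)->(2,1) = 1
Sum: 3 + 2 + 2 + 1 + 1 + 2 + 1 + 1 = 13

Answer: 13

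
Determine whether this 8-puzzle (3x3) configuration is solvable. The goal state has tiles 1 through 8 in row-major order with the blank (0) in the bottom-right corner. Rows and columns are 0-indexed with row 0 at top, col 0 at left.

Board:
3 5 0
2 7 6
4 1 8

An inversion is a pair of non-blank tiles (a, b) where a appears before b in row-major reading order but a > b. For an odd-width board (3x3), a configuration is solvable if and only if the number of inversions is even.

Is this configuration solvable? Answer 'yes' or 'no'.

Answer: yes

Derivation:
Inversions (pairs i<j in row-major order where tile[i] > tile[j] > 0): 12
12 is even, so the puzzle is solvable.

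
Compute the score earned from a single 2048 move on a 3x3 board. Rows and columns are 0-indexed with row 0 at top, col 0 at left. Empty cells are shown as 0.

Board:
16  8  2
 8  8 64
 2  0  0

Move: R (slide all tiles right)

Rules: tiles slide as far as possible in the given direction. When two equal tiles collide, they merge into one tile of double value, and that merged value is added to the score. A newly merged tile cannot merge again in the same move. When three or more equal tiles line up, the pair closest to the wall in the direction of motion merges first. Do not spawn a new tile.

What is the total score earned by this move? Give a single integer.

Slide right:
row 0: [16, 8, 2] -> [16, 8, 2]  score +0 (running 0)
row 1: [8, 8, 64] -> [0, 16, 64]  score +16 (running 16)
row 2: [2, 0, 0] -> [0, 0, 2]  score +0 (running 16)
Board after move:
16  8  2
 0 16 64
 0  0  2

Answer: 16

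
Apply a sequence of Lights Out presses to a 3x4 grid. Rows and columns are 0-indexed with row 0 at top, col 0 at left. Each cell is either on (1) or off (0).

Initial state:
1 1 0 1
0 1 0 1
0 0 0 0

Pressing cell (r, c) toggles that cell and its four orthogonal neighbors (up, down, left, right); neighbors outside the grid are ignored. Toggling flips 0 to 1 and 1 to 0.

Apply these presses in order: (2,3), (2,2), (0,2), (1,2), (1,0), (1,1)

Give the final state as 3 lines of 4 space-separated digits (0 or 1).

Answer: 0 1 0 0
0 0 0 1
1 0 1 0

Derivation:
After press 1 at (2,3):
1 1 0 1
0 1 0 0
0 0 1 1

After press 2 at (2,2):
1 1 0 1
0 1 1 0
0 1 0 0

After press 3 at (0,2):
1 0 1 0
0 1 0 0
0 1 0 0

After press 4 at (1,2):
1 0 0 0
0 0 1 1
0 1 1 0

After press 5 at (1,0):
0 0 0 0
1 1 1 1
1 1 1 0

After press 6 at (1,1):
0 1 0 0
0 0 0 1
1 0 1 0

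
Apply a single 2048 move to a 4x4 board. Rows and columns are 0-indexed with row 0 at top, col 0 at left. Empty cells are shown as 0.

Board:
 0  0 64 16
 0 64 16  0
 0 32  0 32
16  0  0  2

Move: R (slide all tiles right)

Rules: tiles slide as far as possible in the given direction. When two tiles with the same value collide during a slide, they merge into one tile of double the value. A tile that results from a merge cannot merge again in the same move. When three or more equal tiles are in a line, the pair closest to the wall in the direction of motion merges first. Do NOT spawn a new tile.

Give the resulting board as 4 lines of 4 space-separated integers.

Slide right:
row 0: [0, 0, 64, 16] -> [0, 0, 64, 16]
row 1: [0, 64, 16, 0] -> [0, 0, 64, 16]
row 2: [0, 32, 0, 32] -> [0, 0, 0, 64]
row 3: [16, 0, 0, 2] -> [0, 0, 16, 2]

Answer:  0  0 64 16
 0  0 64 16
 0  0  0 64
 0  0 16  2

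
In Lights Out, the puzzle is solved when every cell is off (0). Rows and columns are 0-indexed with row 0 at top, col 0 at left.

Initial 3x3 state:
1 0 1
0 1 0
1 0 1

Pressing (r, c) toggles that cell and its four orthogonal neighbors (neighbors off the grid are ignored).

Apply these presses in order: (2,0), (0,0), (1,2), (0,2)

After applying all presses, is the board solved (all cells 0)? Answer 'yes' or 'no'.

Answer: no

Derivation:
After press 1 at (2,0):
1 0 1
1 1 0
0 1 1

After press 2 at (0,0):
0 1 1
0 1 0
0 1 1

After press 3 at (1,2):
0 1 0
0 0 1
0 1 0

After press 4 at (0,2):
0 0 1
0 0 0
0 1 0

Lights still on: 2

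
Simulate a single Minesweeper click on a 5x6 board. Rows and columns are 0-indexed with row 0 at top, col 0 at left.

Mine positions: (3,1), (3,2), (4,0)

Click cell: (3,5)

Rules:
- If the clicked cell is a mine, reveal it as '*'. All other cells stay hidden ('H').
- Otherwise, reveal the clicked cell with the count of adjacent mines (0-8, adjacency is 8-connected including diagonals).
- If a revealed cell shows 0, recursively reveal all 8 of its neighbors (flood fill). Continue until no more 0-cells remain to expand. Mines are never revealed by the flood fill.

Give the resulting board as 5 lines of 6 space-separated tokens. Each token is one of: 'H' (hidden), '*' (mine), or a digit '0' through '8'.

0 0 0 0 0 0
0 0 0 0 0 0
1 2 2 1 0 0
H H H 1 0 0
H H H 1 0 0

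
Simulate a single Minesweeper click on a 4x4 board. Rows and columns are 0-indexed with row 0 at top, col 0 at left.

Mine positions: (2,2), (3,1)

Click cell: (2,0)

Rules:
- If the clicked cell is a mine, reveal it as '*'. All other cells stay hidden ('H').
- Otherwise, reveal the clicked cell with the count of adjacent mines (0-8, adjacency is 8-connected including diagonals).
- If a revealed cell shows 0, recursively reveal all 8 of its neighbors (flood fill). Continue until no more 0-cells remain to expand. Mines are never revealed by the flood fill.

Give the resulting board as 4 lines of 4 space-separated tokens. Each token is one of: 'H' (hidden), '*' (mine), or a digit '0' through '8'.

H H H H
H H H H
1 H H H
H H H H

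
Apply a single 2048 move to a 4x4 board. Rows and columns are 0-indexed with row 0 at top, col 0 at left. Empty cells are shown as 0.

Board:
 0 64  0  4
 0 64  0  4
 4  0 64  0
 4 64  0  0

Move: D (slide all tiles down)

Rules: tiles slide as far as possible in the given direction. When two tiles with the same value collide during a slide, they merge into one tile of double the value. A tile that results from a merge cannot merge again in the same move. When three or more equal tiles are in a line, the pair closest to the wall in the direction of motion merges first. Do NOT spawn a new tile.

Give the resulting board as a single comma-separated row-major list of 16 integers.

Answer: 0, 0, 0, 0, 0, 0, 0, 0, 0, 64, 0, 0, 8, 128, 64, 8

Derivation:
Slide down:
col 0: [0, 0, 4, 4] -> [0, 0, 0, 8]
col 1: [64, 64, 0, 64] -> [0, 0, 64, 128]
col 2: [0, 0, 64, 0] -> [0, 0, 0, 64]
col 3: [4, 4, 0, 0] -> [0, 0, 0, 8]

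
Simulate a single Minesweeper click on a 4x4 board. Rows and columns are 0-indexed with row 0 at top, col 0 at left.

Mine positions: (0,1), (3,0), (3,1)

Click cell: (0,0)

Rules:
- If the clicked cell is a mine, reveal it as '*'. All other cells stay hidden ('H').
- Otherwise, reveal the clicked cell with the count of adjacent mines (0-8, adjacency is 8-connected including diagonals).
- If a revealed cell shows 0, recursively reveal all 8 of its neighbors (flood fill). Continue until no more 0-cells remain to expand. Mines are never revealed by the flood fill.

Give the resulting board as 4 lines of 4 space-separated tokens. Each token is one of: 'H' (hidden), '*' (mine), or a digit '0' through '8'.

1 H H H
H H H H
H H H H
H H H H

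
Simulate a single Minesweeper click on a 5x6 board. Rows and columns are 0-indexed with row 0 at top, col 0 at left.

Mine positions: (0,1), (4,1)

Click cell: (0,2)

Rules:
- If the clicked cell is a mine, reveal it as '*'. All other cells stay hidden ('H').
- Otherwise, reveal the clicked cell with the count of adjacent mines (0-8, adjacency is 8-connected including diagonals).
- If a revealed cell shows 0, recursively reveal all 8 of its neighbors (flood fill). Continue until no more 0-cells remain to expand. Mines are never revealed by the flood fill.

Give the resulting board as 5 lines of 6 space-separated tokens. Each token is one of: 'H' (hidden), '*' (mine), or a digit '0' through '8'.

H H 1 H H H
H H H H H H
H H H H H H
H H H H H H
H H H H H H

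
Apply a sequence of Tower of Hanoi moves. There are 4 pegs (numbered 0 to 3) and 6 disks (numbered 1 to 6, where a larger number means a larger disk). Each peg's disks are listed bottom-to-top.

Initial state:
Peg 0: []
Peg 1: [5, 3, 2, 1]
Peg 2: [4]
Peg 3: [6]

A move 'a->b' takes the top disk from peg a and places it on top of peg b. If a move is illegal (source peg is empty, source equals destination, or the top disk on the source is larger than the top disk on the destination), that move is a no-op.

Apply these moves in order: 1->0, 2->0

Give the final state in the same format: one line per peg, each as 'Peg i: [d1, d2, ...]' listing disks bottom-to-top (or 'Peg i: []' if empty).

Answer: Peg 0: [1]
Peg 1: [5, 3, 2]
Peg 2: [4]
Peg 3: [6]

Derivation:
After move 1 (1->0):
Peg 0: [1]
Peg 1: [5, 3, 2]
Peg 2: [4]
Peg 3: [6]

After move 2 (2->0):
Peg 0: [1]
Peg 1: [5, 3, 2]
Peg 2: [4]
Peg 3: [6]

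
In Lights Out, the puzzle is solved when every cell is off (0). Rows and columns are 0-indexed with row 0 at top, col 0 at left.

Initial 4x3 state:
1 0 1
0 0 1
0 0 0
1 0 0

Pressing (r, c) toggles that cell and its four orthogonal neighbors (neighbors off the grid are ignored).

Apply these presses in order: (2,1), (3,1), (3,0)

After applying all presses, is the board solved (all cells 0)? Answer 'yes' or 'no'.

Answer: no

Derivation:
After press 1 at (2,1):
1 0 1
0 1 1
1 1 1
1 1 0

After press 2 at (3,1):
1 0 1
0 1 1
1 0 1
0 0 1

After press 3 at (3,0):
1 0 1
0 1 1
0 0 1
1 1 1

Lights still on: 8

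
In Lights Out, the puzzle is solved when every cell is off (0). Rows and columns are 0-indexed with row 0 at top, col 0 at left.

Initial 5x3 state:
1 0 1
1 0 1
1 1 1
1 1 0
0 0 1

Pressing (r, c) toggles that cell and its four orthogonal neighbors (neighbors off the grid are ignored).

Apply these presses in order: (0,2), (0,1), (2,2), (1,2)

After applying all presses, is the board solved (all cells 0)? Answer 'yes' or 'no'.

Answer: no

Derivation:
After press 1 at (0,2):
1 1 0
1 0 0
1 1 1
1 1 0
0 0 1

After press 2 at (0,1):
0 0 1
1 1 0
1 1 1
1 1 0
0 0 1

After press 3 at (2,2):
0 0 1
1 1 1
1 0 0
1 1 1
0 0 1

After press 4 at (1,2):
0 0 0
1 0 0
1 0 1
1 1 1
0 0 1

Lights still on: 7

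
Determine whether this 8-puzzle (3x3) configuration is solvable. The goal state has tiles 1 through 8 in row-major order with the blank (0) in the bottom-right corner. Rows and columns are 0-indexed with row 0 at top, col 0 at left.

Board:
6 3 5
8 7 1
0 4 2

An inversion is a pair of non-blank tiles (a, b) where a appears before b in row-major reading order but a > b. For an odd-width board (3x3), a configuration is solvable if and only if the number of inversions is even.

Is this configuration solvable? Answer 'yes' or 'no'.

Inversions (pairs i<j in row-major order where tile[i] > tile[j] > 0): 18
18 is even, so the puzzle is solvable.

Answer: yes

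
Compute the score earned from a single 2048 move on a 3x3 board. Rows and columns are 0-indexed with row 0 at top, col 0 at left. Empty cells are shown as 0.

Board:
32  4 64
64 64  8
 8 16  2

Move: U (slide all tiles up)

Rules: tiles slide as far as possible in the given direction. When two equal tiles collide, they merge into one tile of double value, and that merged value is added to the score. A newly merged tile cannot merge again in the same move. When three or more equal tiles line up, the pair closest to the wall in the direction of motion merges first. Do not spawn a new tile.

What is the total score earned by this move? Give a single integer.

Answer: 0

Derivation:
Slide up:
col 0: [32, 64, 8] -> [32, 64, 8]  score +0 (running 0)
col 1: [4, 64, 16] -> [4, 64, 16]  score +0 (running 0)
col 2: [64, 8, 2] -> [64, 8, 2]  score +0 (running 0)
Board after move:
32  4 64
64 64  8
 8 16  2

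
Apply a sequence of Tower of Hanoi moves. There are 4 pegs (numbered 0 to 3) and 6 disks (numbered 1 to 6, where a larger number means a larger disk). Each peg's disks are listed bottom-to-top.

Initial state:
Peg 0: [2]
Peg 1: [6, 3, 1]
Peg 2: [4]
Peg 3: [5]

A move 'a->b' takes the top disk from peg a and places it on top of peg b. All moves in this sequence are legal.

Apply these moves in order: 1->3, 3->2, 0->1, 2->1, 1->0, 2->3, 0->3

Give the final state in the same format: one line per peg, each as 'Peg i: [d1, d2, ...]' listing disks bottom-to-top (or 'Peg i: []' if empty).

After move 1 (1->3):
Peg 0: [2]
Peg 1: [6, 3]
Peg 2: [4]
Peg 3: [5, 1]

After move 2 (3->2):
Peg 0: [2]
Peg 1: [6, 3]
Peg 2: [4, 1]
Peg 3: [5]

After move 3 (0->1):
Peg 0: []
Peg 1: [6, 3, 2]
Peg 2: [4, 1]
Peg 3: [5]

After move 4 (2->1):
Peg 0: []
Peg 1: [6, 3, 2, 1]
Peg 2: [4]
Peg 3: [5]

After move 5 (1->0):
Peg 0: [1]
Peg 1: [6, 3, 2]
Peg 2: [4]
Peg 3: [5]

After move 6 (2->3):
Peg 0: [1]
Peg 1: [6, 3, 2]
Peg 2: []
Peg 3: [5, 4]

After move 7 (0->3):
Peg 0: []
Peg 1: [6, 3, 2]
Peg 2: []
Peg 3: [5, 4, 1]

Answer: Peg 0: []
Peg 1: [6, 3, 2]
Peg 2: []
Peg 3: [5, 4, 1]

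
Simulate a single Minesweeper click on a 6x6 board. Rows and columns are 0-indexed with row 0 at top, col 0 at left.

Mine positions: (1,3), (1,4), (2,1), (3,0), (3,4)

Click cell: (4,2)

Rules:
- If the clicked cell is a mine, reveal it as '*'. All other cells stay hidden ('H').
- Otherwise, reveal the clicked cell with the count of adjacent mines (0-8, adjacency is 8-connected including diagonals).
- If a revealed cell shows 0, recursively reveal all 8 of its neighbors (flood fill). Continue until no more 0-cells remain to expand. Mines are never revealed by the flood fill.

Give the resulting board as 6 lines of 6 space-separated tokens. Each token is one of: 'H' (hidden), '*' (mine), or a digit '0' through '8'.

H H H H H H
H H H H H H
H H H H H H
H 2 1 1 H H
1 1 0 1 1 1
0 0 0 0 0 0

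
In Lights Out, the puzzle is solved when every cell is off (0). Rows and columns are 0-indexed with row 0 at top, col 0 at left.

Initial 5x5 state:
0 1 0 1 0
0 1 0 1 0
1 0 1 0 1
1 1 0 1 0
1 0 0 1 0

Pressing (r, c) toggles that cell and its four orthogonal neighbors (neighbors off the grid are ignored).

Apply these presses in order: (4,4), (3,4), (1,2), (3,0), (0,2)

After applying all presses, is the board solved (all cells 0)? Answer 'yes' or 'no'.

Answer: yes

Derivation:
After press 1 at (4,4):
0 1 0 1 0
0 1 0 1 0
1 0 1 0 1
1 1 0 1 1
1 0 0 0 1

After press 2 at (3,4):
0 1 0 1 0
0 1 0 1 0
1 0 1 0 0
1 1 0 0 0
1 0 0 0 0

After press 3 at (1,2):
0 1 1 1 0
0 0 1 0 0
1 0 0 0 0
1 1 0 0 0
1 0 0 0 0

After press 4 at (3,0):
0 1 1 1 0
0 0 1 0 0
0 0 0 0 0
0 0 0 0 0
0 0 0 0 0

After press 5 at (0,2):
0 0 0 0 0
0 0 0 0 0
0 0 0 0 0
0 0 0 0 0
0 0 0 0 0

Lights still on: 0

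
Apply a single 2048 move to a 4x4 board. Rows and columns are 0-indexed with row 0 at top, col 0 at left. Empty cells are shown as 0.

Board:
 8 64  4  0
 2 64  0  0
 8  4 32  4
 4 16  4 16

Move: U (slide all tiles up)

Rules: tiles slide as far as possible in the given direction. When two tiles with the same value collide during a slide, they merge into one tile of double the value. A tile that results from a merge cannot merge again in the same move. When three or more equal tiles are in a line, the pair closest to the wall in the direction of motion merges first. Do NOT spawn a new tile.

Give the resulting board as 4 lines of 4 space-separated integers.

Answer:   8 128   4   4
  2   4  32  16
  8  16   4   0
  4   0   0   0

Derivation:
Slide up:
col 0: [8, 2, 8, 4] -> [8, 2, 8, 4]
col 1: [64, 64, 4, 16] -> [128, 4, 16, 0]
col 2: [4, 0, 32, 4] -> [4, 32, 4, 0]
col 3: [0, 0, 4, 16] -> [4, 16, 0, 0]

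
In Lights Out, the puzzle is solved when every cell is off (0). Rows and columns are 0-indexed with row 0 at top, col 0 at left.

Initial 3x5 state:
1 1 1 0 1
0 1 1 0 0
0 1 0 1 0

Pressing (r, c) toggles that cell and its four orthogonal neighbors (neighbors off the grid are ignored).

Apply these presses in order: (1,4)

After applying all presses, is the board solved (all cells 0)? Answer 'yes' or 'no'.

Answer: no

Derivation:
After press 1 at (1,4):
1 1 1 0 0
0 1 1 1 1
0 1 0 1 1

Lights still on: 10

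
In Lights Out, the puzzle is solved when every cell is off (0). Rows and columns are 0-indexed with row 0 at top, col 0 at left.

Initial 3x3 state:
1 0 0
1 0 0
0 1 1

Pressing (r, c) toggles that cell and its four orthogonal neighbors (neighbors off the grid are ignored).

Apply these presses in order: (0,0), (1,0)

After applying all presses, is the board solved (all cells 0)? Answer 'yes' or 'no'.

Answer: no

Derivation:
After press 1 at (0,0):
0 1 0
0 0 0
0 1 1

After press 2 at (1,0):
1 1 0
1 1 0
1 1 1

Lights still on: 7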